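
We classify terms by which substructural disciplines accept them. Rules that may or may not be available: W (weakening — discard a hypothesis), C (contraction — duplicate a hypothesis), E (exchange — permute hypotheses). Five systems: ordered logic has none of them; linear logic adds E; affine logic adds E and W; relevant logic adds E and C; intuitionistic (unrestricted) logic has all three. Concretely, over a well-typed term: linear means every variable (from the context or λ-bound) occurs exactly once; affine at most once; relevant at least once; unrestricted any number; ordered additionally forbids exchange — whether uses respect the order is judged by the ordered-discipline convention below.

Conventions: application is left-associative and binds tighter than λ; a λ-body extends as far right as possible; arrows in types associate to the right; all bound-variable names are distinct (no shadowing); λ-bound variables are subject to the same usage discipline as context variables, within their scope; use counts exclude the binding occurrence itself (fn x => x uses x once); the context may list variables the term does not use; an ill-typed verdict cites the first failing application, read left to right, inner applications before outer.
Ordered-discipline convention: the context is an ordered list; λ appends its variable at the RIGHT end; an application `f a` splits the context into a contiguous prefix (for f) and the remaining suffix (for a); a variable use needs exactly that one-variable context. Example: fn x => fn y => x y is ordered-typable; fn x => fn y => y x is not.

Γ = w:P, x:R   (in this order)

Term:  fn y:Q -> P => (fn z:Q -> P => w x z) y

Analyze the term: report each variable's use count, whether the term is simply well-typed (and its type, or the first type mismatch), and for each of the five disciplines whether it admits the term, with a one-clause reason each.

counts: w=1, x=1, y (λ-bound)=1, z (λ-bound)=1
uses in reading order: w, x, z, y
typing: ill-typed: applying a non-function (P)
ordered ✗ (the type mismatch rejects it)
linear ✗ (not simply typable)
affine ✗ (fails simple typing)
relevant ✗ (a type mismatch blocks all five)
unrestricted ✗ (the type mismatch rejects it)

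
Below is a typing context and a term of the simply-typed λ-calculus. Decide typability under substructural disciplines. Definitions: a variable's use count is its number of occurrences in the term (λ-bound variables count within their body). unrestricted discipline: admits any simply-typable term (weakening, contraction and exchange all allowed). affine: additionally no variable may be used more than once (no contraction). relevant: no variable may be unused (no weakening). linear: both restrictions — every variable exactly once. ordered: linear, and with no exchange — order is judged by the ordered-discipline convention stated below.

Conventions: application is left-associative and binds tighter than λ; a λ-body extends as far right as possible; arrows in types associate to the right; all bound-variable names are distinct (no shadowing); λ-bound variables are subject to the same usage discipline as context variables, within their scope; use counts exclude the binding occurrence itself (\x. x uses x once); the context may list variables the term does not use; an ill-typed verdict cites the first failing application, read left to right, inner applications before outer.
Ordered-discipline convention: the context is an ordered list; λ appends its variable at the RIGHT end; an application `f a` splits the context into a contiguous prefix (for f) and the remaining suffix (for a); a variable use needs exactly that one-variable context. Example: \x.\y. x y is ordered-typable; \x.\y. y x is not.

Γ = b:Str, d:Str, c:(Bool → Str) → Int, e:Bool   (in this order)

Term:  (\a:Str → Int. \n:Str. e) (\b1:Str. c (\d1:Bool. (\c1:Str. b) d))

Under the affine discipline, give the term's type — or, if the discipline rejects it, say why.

term : Str → Bool
usage: b: 1×; d: 1×; c: 1×; e: 1×; a (λ-bound): 0×; n (λ-bound): 0×; b1 (λ-bound): 0×; d1 (λ-bound): 0×; c1 (λ-bound): 0×
use order (left to right): e, c, b, d
typing: the term checks, with type Str → Bool
summary: ordered ✗; linear ✗; affine ✓; relevant ✗; unrestricted ✓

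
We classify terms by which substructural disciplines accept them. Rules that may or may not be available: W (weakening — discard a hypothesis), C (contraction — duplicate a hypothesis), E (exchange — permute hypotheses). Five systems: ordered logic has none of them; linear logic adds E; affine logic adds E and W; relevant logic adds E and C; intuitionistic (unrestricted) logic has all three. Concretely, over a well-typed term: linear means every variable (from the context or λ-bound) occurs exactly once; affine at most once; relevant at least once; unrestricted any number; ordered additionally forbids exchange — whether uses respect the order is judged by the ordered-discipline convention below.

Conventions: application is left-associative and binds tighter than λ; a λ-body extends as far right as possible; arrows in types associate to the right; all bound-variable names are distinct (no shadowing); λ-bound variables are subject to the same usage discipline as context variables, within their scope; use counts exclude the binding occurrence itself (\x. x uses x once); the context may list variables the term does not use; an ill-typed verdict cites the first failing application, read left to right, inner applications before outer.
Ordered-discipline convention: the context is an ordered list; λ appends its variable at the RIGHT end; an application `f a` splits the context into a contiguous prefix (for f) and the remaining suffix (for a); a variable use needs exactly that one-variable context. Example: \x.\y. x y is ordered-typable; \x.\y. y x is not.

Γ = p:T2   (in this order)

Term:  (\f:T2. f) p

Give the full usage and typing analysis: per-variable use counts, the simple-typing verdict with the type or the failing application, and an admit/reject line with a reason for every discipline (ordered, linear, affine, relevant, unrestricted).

counts: p: 1×, f [bound]: 1×
use order (left to right): f, p
typing: well-typed — term : T2
ordered: ✓, one use each (p, f); ordered split holds
linear: ✓, single use per variable (p, f)
affine: ✓, none of p, f used more than once
relevant: ✓, every one of p, f appears
unrestricted: ✓, typability at T2 is all that's needed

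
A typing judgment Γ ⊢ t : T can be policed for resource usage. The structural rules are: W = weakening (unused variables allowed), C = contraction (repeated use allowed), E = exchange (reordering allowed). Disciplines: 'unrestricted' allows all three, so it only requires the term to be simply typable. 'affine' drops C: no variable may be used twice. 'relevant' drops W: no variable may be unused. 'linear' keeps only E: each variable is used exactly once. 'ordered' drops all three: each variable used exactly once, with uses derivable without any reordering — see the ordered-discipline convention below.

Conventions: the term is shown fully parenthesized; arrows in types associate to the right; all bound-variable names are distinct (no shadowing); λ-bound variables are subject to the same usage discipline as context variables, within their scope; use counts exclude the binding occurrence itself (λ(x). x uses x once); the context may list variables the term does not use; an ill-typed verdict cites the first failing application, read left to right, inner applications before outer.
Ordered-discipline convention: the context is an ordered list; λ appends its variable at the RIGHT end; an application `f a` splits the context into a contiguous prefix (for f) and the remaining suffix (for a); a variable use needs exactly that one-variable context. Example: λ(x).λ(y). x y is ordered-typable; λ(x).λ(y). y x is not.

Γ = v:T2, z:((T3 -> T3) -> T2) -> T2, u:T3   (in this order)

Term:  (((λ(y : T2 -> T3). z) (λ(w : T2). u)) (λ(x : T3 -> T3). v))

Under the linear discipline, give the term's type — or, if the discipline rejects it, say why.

not well-typed under linear — unused: y, w, x — weakening required
usage: v: 1, z: 1, u: 1, y [bound]: 0, w [bound]: 0, x [bound]: 0
uses in reading order: z, u, v
typing: ✓ — T2
all disciplines: ordered ✗, linear ✗, affine ✓, relevant ✗, unrestricted ✓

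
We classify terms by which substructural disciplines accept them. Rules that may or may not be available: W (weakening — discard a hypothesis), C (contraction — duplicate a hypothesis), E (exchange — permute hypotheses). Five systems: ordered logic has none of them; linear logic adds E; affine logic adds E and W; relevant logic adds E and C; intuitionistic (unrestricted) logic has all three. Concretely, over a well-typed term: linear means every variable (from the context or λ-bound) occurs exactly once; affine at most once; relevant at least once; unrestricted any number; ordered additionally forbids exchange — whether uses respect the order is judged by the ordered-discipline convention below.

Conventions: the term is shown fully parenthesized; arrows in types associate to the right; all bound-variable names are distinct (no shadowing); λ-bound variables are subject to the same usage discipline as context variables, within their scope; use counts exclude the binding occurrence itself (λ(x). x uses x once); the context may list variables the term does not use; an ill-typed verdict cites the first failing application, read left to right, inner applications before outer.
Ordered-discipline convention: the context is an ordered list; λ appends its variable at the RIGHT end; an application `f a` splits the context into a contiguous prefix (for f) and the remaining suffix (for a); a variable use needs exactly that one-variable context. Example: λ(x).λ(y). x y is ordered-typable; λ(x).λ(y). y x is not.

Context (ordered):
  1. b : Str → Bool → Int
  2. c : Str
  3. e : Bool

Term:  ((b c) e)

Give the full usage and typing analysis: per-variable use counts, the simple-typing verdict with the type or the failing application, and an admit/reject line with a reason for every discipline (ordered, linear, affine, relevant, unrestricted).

usage: b=1; c=1; e=1
order of uses: b, c, e
typing: ✓ — Int
ordered ✓ (single-use (b, c, e), ordered derivation ok)
linear ✓ (exactly-once usage across b, c, e)
affine ✓ (b, c, e: no repeats, contraction unneeded)
relevant ✓ (at least one use each (b, c, e))
unrestricted ✓ (type-checks (Int) and nothing is barred)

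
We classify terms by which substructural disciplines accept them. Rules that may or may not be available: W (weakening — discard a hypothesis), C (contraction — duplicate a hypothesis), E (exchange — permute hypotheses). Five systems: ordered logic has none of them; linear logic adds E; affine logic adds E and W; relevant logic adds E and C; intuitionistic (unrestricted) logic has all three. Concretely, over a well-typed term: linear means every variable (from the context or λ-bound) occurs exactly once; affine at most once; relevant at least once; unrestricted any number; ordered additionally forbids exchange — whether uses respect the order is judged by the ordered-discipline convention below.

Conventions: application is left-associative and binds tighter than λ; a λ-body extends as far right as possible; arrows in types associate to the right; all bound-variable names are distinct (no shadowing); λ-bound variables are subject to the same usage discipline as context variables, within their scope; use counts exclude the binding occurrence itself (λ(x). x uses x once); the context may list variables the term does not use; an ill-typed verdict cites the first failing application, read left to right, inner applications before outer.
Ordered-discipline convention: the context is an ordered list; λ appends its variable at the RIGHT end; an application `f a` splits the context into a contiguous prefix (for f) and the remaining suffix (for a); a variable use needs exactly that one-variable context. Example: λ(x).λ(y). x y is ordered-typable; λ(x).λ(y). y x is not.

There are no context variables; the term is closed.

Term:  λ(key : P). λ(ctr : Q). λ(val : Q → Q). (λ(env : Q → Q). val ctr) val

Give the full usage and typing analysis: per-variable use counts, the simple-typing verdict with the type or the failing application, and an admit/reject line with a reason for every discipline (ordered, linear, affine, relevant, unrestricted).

variable uses: key [bound]: 0; ctr [bound]: 1; val [bound]: 2; env [bound]: 0
use order (left to right): val, ctr, val
typing: well-typed — term : P → Q → (Q → Q) → Q
ordered: ✗, repeated use of val ×2; key, env never used (weakening)
linear: ✗, repeated use of val ×2; key, env never used (weakening)
affine: ✗, repeated use of val ×2
relevant: ✗, key, env never used (weakening)
unrestricted: ✓, type-checks (P → Q → (Q → Q) → Q) and nothing is barred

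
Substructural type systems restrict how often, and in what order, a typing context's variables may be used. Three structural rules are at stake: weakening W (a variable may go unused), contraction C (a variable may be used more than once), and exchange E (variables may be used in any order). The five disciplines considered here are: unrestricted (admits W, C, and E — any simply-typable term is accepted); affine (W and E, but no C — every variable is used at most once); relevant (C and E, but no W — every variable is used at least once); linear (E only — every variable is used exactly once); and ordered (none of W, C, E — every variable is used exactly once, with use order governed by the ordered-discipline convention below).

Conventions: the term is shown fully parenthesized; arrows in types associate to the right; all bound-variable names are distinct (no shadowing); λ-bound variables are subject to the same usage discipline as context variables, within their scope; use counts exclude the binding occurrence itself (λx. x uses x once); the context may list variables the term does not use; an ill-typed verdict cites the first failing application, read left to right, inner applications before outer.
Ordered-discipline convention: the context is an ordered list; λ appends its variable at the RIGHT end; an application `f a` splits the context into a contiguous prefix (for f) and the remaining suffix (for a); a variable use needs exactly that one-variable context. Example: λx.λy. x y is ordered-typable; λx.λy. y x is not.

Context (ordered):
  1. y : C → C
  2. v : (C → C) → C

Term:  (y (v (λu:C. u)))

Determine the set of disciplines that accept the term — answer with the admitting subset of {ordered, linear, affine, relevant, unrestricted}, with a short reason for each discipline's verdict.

admitting disciplines: ordered, linear, affine, relevant, unrestricted
variable uses: y ×1; v ×1; u (λ-bound) ×1
order of uses: y, v, u
typing: ✓ — C
ordered ✓ (y, v, u once each; derivable with no W/C/E)
linear ✓ (single use per variable (y, v, u))
affine ✓ (no duplicate uses among y, v, u)
relevant ✓ (every one of y, v, u appears)
unrestricted ✓ (type-checks (C) and nothing is barred)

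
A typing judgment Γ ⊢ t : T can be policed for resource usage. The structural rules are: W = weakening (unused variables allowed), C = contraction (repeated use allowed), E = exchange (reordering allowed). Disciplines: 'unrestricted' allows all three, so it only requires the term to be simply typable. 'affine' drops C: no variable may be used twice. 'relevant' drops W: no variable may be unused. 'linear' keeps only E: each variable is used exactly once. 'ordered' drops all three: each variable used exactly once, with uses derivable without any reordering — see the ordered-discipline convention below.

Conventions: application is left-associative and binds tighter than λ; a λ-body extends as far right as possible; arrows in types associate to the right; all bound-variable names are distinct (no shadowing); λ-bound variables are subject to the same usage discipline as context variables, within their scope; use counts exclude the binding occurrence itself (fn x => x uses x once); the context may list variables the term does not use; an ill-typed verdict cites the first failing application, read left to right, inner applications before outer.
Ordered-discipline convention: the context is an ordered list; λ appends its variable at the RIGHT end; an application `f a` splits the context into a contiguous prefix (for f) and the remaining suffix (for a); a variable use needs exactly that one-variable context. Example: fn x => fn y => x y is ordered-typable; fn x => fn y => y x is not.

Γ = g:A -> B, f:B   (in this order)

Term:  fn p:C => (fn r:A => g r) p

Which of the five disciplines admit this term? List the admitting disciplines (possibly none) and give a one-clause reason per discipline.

accepted by: none
counts: g: 1×, f: 0×, p (λ-bound): 1×, r (λ-bound): 1×
left-to-right use order: g, r, p
typing: ill-typed: argument of type C where A is required
ordered: ✗, a type mismatch blocks all five
linear: ✗, the type mismatch rejects it
affine: ✗, not simply typable
relevant: ✗, fails simple typing
unrestricted: ✗, a type mismatch blocks all five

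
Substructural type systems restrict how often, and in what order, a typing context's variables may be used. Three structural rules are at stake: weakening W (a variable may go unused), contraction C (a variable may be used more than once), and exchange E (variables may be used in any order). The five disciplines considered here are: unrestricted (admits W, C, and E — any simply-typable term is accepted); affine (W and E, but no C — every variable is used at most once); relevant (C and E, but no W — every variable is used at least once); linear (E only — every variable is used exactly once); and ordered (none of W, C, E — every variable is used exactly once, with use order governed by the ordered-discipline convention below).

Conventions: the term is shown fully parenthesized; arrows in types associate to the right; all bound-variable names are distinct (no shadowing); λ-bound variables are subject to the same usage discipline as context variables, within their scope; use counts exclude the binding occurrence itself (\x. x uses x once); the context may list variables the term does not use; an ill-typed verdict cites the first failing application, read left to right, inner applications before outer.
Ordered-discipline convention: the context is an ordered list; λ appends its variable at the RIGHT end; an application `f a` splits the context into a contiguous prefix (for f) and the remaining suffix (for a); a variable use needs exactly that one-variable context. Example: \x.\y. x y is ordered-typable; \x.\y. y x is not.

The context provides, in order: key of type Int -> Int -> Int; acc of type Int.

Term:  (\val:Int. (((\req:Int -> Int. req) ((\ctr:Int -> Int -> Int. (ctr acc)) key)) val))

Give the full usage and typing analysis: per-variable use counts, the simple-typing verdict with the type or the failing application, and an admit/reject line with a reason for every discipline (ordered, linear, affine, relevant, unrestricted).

use counts: key: 1×; acc: 1×; val [bound]: 1×; req [bound]: 1×; ctr [bound]: 1×
left-to-right use order: req, ctr, acc, key, val
typing: the term checks, with type Int -> Int
ordered: ✗, use order req, ctr, acc, key, val needs exchange
linear: ✓, single use per variable (key, acc, val, req, ctr)
affine: ✓, at most one use each (key, acc, val, req, ctr)
relevant: ✓, at least one use each (key, acc, val, req, ctr)
unrestricted: ✓, well-typed at Int -> Int; no restrictions here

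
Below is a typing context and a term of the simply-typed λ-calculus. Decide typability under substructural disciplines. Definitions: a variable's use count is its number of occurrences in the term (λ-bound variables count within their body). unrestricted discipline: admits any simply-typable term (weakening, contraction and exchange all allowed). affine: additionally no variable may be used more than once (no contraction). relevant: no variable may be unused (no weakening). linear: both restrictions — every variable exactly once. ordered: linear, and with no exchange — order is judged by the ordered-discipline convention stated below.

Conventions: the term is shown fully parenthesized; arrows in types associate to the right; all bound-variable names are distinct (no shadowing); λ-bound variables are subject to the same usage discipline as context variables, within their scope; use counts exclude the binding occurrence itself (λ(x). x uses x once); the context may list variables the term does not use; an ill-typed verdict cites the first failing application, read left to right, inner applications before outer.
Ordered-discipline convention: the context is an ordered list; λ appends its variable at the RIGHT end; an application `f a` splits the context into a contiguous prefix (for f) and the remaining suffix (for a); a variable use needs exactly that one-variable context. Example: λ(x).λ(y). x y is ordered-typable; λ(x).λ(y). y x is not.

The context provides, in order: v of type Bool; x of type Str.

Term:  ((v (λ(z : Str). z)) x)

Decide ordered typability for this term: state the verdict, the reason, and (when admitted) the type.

no — the type mismatch rejects it
variable uses: v=1, x=1, z [bound]=1
uses in reading order: v, z, x
typing: ill-typed: non-function type Bool applied to an argument
summary: ordered ✗, linear ✗, affine ✗, relevant ✗, unrestricted ✗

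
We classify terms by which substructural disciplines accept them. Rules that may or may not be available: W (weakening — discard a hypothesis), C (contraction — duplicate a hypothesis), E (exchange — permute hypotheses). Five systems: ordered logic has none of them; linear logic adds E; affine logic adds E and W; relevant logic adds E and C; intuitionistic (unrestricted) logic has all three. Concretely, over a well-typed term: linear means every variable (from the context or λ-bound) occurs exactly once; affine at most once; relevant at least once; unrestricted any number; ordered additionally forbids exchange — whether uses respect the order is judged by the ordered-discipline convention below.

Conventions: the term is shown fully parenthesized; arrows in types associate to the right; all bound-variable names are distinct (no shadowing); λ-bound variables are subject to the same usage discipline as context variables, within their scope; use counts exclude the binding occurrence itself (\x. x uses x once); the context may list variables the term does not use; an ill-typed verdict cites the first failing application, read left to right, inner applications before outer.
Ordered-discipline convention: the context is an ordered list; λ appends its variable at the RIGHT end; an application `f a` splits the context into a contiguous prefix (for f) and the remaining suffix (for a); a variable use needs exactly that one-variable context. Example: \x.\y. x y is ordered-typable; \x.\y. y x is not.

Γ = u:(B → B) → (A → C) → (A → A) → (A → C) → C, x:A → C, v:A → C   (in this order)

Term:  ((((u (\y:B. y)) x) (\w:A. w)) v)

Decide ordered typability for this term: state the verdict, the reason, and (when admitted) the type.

yes — u, x, v, y, w once each; derivable with no W/C/E; term : C
counts: u: 1×; x: 1×; v: 1×; y (λ-bound): 1×; w (λ-bound): 1×
uses in reading order: u, y, x, w, v
typing: the term checks, with type C
per-discipline verdicts: ordered ✓; linear ✓; affine ✓; relevant ✓; unrestricted ✓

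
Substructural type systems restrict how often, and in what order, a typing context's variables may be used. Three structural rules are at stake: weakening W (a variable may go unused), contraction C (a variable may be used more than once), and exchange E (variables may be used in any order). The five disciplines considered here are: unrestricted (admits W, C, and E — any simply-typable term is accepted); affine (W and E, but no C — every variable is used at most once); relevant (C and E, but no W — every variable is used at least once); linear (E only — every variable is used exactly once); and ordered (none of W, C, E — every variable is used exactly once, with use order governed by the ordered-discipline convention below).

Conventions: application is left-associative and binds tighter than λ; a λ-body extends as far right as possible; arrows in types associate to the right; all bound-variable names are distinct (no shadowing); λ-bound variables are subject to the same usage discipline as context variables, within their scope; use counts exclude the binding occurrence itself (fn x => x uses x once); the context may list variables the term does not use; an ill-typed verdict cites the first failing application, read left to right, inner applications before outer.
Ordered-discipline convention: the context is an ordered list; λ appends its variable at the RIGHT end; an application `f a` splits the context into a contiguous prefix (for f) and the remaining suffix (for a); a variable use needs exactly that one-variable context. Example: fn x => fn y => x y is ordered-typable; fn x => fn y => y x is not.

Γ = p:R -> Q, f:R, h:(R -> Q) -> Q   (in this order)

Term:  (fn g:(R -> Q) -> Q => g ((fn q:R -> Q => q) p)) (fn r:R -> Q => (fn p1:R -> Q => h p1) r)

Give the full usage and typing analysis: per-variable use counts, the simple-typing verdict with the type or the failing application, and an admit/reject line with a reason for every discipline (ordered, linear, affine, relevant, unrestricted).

counts: p=1, f=0, h=1, g [bound]=1, q [bound]=1, r [bound]=1, p1 [bound]=1
left-to-right use order: g, q, p, h, p1, r
typing: well-typed at Q
ordered: ✗ — f never used (weakening)
linear: ✗ — f never used (weakening)
affine: ✓ — no duplicate uses among p, f, h, g, q, r, p1
relevant: ✗ — f never used (weakening)
unrestricted: ✓ — type-checks (Q) and nothing is barred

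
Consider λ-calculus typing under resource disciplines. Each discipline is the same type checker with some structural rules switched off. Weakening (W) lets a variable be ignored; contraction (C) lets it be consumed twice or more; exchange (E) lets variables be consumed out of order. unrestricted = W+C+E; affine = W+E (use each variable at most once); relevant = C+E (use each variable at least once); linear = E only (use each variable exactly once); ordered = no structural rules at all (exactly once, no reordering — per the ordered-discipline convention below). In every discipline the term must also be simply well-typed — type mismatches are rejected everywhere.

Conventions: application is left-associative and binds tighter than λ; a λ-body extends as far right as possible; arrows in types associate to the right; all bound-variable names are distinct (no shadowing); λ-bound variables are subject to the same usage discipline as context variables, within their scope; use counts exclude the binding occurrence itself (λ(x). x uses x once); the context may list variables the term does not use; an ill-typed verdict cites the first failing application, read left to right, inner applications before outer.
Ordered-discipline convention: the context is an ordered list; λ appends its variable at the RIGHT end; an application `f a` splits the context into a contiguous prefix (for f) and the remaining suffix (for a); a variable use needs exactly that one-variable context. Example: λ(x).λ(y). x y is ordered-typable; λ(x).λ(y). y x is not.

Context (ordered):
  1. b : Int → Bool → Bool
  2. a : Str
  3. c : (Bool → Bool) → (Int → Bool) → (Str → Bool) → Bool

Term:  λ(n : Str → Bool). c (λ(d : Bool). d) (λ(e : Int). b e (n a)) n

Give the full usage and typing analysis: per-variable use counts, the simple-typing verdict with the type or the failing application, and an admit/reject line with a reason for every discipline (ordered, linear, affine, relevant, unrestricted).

use counts: b: 1, a: 1, c: 1, n (λ-bound): 2, d (λ-bound): 1, e (λ-bound): 1
order of uses: c, d, b, e, n, a, n
typing: the term checks, with type (Str → Bool) → Bool
ordered: ✗ — n ×2 used more than once (contraction)
linear: ✗ — n ×2 used more than once (contraction)
affine: ✗ — n ×2 used more than once (contraction)
relevant: ✓ — b, a, c, n, d, e: all used, weakening unneeded
unrestricted: ✓ — typability at (Str → Bool) → Bool is all that's needed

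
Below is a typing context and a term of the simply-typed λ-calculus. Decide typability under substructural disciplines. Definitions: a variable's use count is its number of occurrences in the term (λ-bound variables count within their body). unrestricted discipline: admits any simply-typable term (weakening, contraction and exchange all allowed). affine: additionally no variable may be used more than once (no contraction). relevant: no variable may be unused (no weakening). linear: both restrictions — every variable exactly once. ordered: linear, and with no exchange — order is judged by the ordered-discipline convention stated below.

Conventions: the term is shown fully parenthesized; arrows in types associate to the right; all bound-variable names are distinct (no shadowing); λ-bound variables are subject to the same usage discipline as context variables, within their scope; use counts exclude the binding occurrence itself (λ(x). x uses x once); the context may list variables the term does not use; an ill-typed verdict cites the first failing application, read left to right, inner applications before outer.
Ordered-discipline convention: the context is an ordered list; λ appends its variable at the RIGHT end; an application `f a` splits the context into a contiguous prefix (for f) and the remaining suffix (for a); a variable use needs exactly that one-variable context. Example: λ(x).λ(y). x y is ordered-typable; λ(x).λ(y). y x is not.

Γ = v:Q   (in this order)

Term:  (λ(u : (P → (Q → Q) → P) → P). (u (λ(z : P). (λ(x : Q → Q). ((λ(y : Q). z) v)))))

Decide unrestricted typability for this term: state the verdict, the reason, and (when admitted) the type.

yes — type-checks (((P → (Q → Q) → P) → P) → P) and nothing is barred; term : ((P → (Q → Q) → P) → P) → P
usage: v: 1, u (λ-bound): 1, z (λ-bound): 1, x (λ-bound): 0, y (λ-bound): 0
uses in reading order: u, z, v
typing: well-typed — term : ((P → (Q → Q) → P) → P) → P
across the five disciplines: ordered ✗; linear ✗; affine ✓; relevant ✗; unrestricted ✓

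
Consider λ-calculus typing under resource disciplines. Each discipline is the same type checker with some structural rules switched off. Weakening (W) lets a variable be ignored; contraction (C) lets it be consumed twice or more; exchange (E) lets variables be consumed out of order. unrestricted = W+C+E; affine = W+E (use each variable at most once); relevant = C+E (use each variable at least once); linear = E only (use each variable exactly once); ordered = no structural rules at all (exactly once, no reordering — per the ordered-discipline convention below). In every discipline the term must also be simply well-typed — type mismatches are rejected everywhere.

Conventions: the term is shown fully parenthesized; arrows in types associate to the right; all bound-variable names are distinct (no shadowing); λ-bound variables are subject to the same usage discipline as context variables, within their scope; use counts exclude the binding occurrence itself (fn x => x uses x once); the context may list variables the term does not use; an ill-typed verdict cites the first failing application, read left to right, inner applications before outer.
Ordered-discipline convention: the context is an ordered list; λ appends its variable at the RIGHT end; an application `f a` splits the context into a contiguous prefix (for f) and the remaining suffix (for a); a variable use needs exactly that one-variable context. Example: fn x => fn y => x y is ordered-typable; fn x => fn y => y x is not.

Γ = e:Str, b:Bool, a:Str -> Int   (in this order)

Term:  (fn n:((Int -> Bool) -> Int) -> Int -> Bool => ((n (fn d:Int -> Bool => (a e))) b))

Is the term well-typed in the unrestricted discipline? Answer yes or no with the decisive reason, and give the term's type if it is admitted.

no — not simply typable
usage: e=1, b=1, a=1, n (bound)=1, d (bound)=0
use order (left to right): n, a, e, b
typing: ill-typed: a function awaiting Int gets Bool
all disciplines: ordered ✗ | linear ✗ | affine ✗ | relevant ✗ | unrestricted ✗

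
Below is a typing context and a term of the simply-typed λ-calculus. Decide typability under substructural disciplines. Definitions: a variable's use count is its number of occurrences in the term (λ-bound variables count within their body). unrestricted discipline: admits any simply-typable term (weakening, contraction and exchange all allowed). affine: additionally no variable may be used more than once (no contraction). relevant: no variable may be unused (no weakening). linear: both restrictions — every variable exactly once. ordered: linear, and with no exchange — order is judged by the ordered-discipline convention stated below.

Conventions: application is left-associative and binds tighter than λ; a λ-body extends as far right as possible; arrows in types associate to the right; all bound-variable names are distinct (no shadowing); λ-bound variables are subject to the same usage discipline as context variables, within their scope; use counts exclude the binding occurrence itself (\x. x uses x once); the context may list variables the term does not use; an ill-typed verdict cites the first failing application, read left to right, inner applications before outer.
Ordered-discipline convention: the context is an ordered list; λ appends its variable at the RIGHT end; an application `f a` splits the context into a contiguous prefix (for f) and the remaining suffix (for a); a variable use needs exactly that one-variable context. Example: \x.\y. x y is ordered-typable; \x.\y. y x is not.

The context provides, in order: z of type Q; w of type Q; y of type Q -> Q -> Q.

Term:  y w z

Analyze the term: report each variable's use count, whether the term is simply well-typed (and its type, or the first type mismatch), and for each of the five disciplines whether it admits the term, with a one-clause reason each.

use counts: z ×1, w ×1, y ×1
left-to-right use order: y, w, z
typing: well-typed at Q
ordered ✗ (no contiguous prefix/suffix split fits y, w, z)
linear ✓ (single use per variable (z, w, y))
affine ✓ (at most one use each (z, w, y))
relevant ✓ (at least one use each (z, w, y))
unrestricted ✓ (type-checks (Q) and nothing is barred)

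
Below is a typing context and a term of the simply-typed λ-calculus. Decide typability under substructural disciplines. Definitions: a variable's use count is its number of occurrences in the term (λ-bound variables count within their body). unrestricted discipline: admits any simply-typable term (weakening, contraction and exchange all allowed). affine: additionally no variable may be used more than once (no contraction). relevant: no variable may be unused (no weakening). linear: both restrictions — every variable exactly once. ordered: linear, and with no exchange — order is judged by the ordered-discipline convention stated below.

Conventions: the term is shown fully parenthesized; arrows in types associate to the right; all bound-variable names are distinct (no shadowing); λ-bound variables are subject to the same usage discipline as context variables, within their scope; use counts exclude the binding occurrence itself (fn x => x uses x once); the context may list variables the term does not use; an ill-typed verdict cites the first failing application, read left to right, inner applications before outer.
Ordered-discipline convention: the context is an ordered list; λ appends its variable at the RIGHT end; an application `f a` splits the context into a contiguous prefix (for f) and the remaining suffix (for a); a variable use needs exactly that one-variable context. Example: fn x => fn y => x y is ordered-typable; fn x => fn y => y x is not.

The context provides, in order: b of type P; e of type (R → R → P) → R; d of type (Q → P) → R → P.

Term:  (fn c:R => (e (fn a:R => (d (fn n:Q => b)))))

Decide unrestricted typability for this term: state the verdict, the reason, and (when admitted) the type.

yes — typability at R → R is all that's needed; term : R → R
variable uses: b ×1, e ×1, d ×1, c [bound] ×0, a [bound] ×0, n [bound] ×0
order of uses: e, d, b
typing: ✓ — R → R
per-discipline verdicts: ordered ✗, linear ✗, affine ✓, relevant ✗, unrestricted ✓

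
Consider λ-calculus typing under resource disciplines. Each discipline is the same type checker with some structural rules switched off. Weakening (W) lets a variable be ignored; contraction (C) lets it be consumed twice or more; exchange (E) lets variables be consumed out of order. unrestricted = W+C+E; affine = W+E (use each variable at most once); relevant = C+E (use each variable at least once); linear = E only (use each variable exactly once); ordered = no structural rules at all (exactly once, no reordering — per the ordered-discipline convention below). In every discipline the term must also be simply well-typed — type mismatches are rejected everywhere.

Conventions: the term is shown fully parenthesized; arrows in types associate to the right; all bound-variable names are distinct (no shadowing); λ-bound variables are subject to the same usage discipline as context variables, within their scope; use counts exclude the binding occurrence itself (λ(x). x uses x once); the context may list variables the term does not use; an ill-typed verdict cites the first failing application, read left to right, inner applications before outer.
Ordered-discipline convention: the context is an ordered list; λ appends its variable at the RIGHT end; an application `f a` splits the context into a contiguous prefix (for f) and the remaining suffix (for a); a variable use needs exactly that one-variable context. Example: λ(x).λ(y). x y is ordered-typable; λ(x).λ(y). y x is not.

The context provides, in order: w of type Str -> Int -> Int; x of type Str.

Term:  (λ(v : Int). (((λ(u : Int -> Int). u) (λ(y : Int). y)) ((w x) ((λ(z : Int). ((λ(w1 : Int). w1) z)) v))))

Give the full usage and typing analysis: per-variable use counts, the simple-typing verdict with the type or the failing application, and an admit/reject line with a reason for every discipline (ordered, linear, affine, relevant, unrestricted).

counts: w=1; x=1; v (λ-bound)=1; u (λ-bound)=1; y (λ-bound)=1; z (λ-bound)=1; w1 (λ-bound)=1
uses in reading order: u, y, w, x, w1, z, v
typing: the term checks, with type Int -> Int
ordered ✓ (w, x, v, u, y, z, w1: once each, no exchange needed)
linear ✓ (w, x, v, u, y, z, w1: one use apiece)
affine ✓ (no duplicate uses among w, x, v, u, y, z, w1)
relevant ✓ (at least one use each (w, x, v, u, y, z, w1))
unrestricted ✓ (type-checks (Int -> Int) and nothing is barred)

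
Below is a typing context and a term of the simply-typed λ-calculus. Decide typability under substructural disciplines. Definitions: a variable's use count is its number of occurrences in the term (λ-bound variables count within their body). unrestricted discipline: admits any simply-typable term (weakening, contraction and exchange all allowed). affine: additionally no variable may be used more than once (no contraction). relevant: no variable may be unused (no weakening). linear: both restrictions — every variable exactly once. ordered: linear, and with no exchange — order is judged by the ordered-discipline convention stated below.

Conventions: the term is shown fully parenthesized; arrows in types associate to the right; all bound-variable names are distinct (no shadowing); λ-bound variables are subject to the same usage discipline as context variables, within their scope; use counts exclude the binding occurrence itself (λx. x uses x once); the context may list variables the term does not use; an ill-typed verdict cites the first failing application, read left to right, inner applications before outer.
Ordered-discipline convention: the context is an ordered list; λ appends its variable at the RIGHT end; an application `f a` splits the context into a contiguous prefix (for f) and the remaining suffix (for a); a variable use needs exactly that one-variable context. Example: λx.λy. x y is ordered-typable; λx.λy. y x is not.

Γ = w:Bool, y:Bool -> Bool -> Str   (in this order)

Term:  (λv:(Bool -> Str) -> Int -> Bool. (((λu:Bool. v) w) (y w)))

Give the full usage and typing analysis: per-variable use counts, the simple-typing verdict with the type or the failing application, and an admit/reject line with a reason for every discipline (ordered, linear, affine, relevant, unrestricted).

variable uses: w=2; y=1; v (λ-bound)=1; u (λ-bound)=0
order of uses: v, w, y, w
typing: the term checks, with type ((Bool -> Str) -> Int -> Bool) -> Int -> Bool
ordered: ✗ — uses contraction: w ×2; needs weakening: u unused
linear: ✗ — uses contraction: w ×2; needs weakening: u unused
affine: ✗ — uses contraction: w ×2
relevant: ✗ — needs weakening: u unused
unrestricted: ✓ — simply typable at ((Bool -> Str) -> Int -> Bool) -> Int -> Bool; W, C, E all held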